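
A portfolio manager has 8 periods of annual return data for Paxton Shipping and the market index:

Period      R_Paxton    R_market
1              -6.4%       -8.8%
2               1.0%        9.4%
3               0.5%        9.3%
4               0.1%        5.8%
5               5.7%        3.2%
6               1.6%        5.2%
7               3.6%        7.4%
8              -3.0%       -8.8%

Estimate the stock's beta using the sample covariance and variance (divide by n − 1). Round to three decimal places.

0.363

Mean R_i = (-6.4 + 1.0 + 0.5 + 0.1 + 5.7 + 1.6 + 3.6 − 3.0) / 8 = 0.3875%
Mean R_m = (-8.8 + 9.4 + 9.3 + 5.8 + 3.2 + 5.2 + 7.4 − 8.8) / 8 = 2.8375%
Σ(R_i − R̄_i)(R_m − R̄_m) = 141.7538  ⇒  Cov = 141.7538 / 7 = 20.2505
Σ(R_m − R̄_m)² = 390.9988  ⇒  Var(R_m) = 390.9988 / 7 = 55.8570
β = Cov / Var(R_m) = 20.2505 / 55.8570 = 0.3625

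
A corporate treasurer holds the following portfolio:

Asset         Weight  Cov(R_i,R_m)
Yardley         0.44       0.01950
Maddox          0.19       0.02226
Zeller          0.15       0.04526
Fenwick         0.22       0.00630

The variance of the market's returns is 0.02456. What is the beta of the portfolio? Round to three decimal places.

β_Yardley = 0.01950 / 0.02456 = 0.7940
β_Maddox = 0.02226 / 0.02456 = 0.9064
β_Zeller = 0.04526 / 0.02456 = 1.8428
β_Fenwick = 0.00630 / 0.02456 = 0.2565
β_P = Σ w_i β_i = 0.44×0.7940 + 0.19×0.9064 + 0.15×1.8428 + 0.22×0.2565 = 0.8544

0.854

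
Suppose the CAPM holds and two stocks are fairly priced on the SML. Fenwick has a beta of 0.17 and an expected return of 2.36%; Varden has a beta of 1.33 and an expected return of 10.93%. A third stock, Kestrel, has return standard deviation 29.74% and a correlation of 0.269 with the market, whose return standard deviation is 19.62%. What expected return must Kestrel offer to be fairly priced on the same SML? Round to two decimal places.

MRP = (10.93% − 2.36%) / (1.33 − 0.17) = 7.3879%
R_f = 2.36% − 0.17 × 7.3879% = 1.1041%
β_Kestrel = ρ·σ_i/σ_m = 0.269 × 29.74 / 19.62 = 0.4078
E(R_Kestrel) = R_f + β × MRP = 1.1041% + 0.4078 × 7.3879% = 4.12%

4.12%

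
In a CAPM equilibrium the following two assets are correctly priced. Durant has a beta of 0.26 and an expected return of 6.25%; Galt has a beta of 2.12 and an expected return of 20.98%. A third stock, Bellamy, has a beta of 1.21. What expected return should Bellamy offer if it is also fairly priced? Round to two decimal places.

MRP (SML slope) = (20.98% − 6.25%) / (2.12 − 0.26) = 14.73% / 1.86 = 7.9194%
R_f (intercept) = 6.25% − 0.26 × 7.9194% = 4.1910%
E(R_Bellamy) = R_f + β × MRP = 4.1910% + 1.21 × 7.9194% = 13.77%

13.77%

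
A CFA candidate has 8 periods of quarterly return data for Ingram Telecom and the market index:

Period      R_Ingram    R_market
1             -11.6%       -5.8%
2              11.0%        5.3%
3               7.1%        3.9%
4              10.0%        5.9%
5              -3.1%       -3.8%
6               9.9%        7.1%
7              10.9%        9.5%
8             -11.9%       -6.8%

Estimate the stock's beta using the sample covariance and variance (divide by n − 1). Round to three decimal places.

1.537

Mean R_i = (-11.6 + 11.0 + 7.1 + 10.0 − 3.1 + 9.9 + 10.9 − 11.9) / 8 = 2.7875%
Mean R_m = (-5.8 + 5.3 + 3.9 + 5.9 − 3.8 + 7.1 + 9.5 − 6.8) / 8 = 1.9125%
Σ(R_i − R̄_i)(R_m − R̄_m) = 436.1613  ⇒  Cov = 436.1613 / 7 = 62.3088
Σ(R_m − R̄_m)² = 283.8288  ⇒  Var(R_m) = 283.8288 / 7 = 40.5470
β = Cov / Var(R_m) = 62.3088 / 40.5470 = 1.5367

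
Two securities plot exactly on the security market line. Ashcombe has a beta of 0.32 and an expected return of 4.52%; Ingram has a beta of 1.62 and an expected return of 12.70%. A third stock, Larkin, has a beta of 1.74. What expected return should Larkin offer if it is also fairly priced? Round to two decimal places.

MRP (SML slope) = (12.70% − 4.52%) / (1.62 − 0.32) = 8.18% / 1.30 = 6.2923%
R_f (intercept) = 4.52% − 0.32 × 6.2923% = 2.5065%
E(R_Larkin) = R_f + β × MRP = 2.5065% + 1.74 × 6.2923% = 13.46%

13.46%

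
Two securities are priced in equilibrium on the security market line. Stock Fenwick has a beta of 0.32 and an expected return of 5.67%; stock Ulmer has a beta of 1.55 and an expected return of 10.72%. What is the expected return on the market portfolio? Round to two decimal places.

8.46%

Both satisfy E(R) = R_f + β·MRP, so the slope of the SML is
MRP = (10.72% − 5.67%) / (1.55 − 0.32) = 5.05% / 1.23 = 4.1057%
R_f = E(R_Fenwick) − β_Fenwick·MRP = 5.67% − 0.32 × 4.1057% = 4.3562%
E(R_m) = R_f + MRP = 4.3562% + 4.1057% = 8.46%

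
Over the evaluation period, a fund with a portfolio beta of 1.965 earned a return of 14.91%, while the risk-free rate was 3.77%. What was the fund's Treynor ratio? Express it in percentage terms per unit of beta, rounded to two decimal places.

5.67%

Treynor = (R_P − R_f) / β_P = (14.91% − 3.77%) / 1.9650 = 11.14% / 1.9650 = 5.67%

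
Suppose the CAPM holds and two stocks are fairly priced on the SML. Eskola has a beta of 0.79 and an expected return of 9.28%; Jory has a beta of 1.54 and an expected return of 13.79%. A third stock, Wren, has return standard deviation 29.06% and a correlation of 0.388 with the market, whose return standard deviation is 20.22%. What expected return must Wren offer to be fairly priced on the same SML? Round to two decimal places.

7.88%

MRP = (13.79% − 9.28%) / (1.54 − 0.79) = 6.0133%
R_f = 9.28% − 0.79 × 6.0133% = 4.5295%
β_Wren = ρ·σ_i/σ_m = 0.388 × 29.06 / 20.22 = 0.5576
E(R_Wren) = R_f + β × MRP = 4.5295% + 0.5576 × 6.0133% = 7.88%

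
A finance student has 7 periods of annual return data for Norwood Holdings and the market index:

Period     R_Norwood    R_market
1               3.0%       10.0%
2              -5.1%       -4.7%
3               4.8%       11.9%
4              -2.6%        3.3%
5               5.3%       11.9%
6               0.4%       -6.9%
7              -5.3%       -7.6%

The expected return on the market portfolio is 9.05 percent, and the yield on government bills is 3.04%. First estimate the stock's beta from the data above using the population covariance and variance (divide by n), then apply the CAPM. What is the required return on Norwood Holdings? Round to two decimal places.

5.59%

Mean R_i = (3.0 − 5.1 + 4.8 − 2.6 + 5.3 + 0.4 − 5.3) / 7 = 0.0714%
Mean R_m = (10.0 − 4.7 + 11.9 + 3.3 + 11.9 − 6.9 − 7.6) / 7 = 2.5571%
Σ(R_i − R̄_i)(R_m − R̄_m) = 201.8214  ⇒  Cov = 201.8214 / 7 = 28.8316
Σ(R_m − R̄_m)² = 475.7971  ⇒  Var(R_m) = 475.7971 / 7 = 67.9710
β = Cov / Var(R_m) = 28.8316 / 67.9710 = 0.4242
MRP = 9.05% − 3.04% = 6.01%
E(R) = R_f + β × MRP = 3.04% + 0.4242 × 6.01% = 5.59%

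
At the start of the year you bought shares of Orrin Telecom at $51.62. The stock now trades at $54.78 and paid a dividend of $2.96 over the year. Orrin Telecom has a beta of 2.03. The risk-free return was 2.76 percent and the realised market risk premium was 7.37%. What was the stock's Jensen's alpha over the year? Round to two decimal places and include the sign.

Realised HPR = (P1 + D1 − P0) / P0 = (54.78 + 2.96 − 51.62) / 51.62 = 6.12 / 51.62 = 11.8559%
CAPM required = R_f + β·MRP = 2.76% + 2.03 × 7.37% = 17.7211%
α = realised − required = 11.8559% − 17.7211% = -5.87%

-5.87%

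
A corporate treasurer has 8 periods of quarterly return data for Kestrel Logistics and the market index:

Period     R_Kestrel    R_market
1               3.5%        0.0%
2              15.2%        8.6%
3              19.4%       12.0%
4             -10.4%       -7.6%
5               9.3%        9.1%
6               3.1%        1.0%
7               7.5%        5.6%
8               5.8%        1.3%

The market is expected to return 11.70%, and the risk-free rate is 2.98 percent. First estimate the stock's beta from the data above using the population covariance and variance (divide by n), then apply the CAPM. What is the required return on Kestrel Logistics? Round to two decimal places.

Mean R_i = (3.5 + 15.2 + 19.4 − 10.4 + 9.3 + 3.1 + 7.5 + 5.8) / 8 = 6.6750%
Mean R_m = (0.0 + 8.6 + 12.0 − 7.6 + 9.1 + 1.0 + 5.6 + 1.3) / 8 = 3.7500%
Σ(R_i − R̄_i)(R_m − R̄_m) = 379.5800  ⇒  Cov = 379.5800 / 8 = 47.4475
Σ(R_m − R̄_m)² = 280.0800  ⇒  Var(R_m) = 280.0800 / 8 = 35.0100
β = Cov / Var(R_m) = 47.4475 / 35.0100 = 1.3553
MRP = 11.70% − 2.98% = 8.72%
E(R) = R_f + β × MRP = 2.98% + 1.3553 × 8.72% = 14.80%

14.80%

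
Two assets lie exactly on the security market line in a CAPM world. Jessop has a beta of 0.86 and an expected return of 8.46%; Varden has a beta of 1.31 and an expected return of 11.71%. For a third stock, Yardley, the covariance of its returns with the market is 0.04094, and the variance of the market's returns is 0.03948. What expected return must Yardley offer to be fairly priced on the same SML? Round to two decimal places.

9.74%

MRP = (11.71% − 8.46%) / (1.31 − 0.86) = 7.2222%
R_f = 8.46% − 0.86 × 7.2222% = 2.2489%
β_Yardley = Cov / Var(R_m) = 0.04094 / 0.03948 = 1.0370
E(R_Yardley) = R_f + β × MRP = 2.2489% + 1.0370 × 7.2222% = 9.74%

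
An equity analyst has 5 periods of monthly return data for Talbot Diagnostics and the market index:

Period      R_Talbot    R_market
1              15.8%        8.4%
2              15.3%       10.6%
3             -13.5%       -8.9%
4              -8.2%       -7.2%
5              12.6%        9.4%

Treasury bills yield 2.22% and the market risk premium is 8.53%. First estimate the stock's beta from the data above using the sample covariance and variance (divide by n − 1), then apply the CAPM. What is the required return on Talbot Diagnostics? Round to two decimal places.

14.56%

Mean R_i = (15.8 + 15.3 − 13.5 − 8.2 + 12.6) / 5 = 4.4000%
Mean R_m = (8.4 + 10.6 − 8.9 − 7.2 + 9.4) / 5 = 2.4600%
Σ(R_i − R̄_i)(R_m − R̄_m) = 538.4100  ⇒  Cov = 538.4100 / 4 = 134.6025
Σ(R_m − R̄_m)² = 372.0720  ⇒  Var(R_m) = 372.0720 / 4 = 93.0180
β = Cov / Var(R_m) = 134.6025 / 93.0180 = 1.4471
E(R) = R_f + β × MRP = 2.22% + 1.4471 × 8.53% = 14.56%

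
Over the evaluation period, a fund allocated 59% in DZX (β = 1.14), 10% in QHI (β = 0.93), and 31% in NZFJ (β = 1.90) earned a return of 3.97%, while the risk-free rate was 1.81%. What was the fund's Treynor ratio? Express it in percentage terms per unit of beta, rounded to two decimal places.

β_P = 0.59×1.14 + 0.10×0.93 + 0.31×1.90 = 1.3546
Treynor = (R_P − R_f) / β_P = (3.97% − 1.81%) / 1.3546 = 2.16% / 1.3546 = 1.59%

1.59%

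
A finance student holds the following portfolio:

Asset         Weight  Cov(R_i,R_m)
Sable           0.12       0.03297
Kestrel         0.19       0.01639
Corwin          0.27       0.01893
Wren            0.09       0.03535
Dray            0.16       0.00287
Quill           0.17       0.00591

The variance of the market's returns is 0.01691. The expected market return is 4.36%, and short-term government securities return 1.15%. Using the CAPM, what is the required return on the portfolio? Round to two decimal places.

4.34%

β_Sable = 0.03297 / 0.01691 = 1.9497
β_Kestrel = 0.01639 / 0.01691 = 0.9692
β_Corwin = 0.01893 / 0.01691 = 1.1195
β_Wren = 0.03535 / 0.01691 = 2.0905
β_Dray = 0.00287 / 0.01691 = 0.1697
β_Quill = 0.00591 / 0.01691 = 0.3495
β_P = Σ w_i β_i = 0.12×1.9497 + 0.19×0.9692 + 0.27×1.1195 + 0.09×2.0905 + 0.16×0.1697 + 0.17×0.3495 = 0.9951
MRP = 4.36% − 1.15% = 3.21%
E(R_P) = R_f + β_P × MRP = 1.15% + 0.9951 × 3.21% = 4.34%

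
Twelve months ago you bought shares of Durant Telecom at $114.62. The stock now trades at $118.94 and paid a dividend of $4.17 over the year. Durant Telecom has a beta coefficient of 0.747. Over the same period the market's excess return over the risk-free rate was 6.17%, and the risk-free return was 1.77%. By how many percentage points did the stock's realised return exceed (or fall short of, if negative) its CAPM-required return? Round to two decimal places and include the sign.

Realised HPR = (P1 + D1 − P0) / P0 = (118.94 + 4.17 − 114.62) / 114.62 = 8.49 / 114.62 = 7.4071%
CAPM required = R_f + β·MRP = 1.77% + 0.747 × 6.17% = 6.37899%
α = realised − required = 7.4071% − 6.37899% = +1.03%

+1.03%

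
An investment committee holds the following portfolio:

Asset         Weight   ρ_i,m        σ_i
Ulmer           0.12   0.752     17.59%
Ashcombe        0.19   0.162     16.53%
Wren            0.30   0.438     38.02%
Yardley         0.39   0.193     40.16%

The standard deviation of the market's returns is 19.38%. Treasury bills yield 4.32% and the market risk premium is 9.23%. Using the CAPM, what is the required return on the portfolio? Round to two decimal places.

9.14%

β_Ulmer = 0.752 × 17.59% / 19.38% = 0.6825
β_Ashcombe = 0.162 × 16.53% / 19.38% = 0.1382
β_Wren = 0.438 × 38.02% / 19.38% = 0.8593
β_Yardley = 0.193 × 40.16% / 19.38% = 0.3999
β_P = Σ w_i β_i = 0.12×0.6825 + 0.19×0.1382 + 0.30×0.8593 + 0.39×0.3999 = 0.5219
E(R_P) = R_f + β_P × MRP = 4.32% + 0.5219 × 9.23% = 9.14%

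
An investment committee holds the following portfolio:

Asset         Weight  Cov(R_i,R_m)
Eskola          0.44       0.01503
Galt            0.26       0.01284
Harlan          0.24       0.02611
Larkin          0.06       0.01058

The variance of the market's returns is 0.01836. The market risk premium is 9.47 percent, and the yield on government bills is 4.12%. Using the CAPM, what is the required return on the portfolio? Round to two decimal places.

β_Eskola = 0.01503 / 0.01836 = 0.8186
β_Galt = 0.01284 / 0.01836 = 0.6993
β_Harlan = 0.02611 / 0.01836 = 1.4221
β_Larkin = 0.01058 / 0.01836 = 0.5763
β_P = Σ w_i β_i = 0.44×0.8186 + 0.26×0.6993 + 0.24×1.4221 + 0.06×0.5763 = 0.9179
E(R_P) = R_f + β_P × MRP = 4.12% + 0.9179 × 9.47% = 12.81%

12.81%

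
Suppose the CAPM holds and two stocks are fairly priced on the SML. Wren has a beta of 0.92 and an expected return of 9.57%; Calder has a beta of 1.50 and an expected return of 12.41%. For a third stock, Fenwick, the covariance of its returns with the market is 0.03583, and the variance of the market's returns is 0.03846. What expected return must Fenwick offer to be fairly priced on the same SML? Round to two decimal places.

9.63%

MRP = (12.41% − 9.57%) / (1.50 − 0.92) = 4.8966%
R_f = 9.57% − 0.92 × 4.8966% = 5.0651%
β_Fenwick = Cov / Var(R_m) = 0.03583 / 0.03846 = 0.9316
E(R_Fenwick) = R_f + β × MRP = 5.0651% + 0.9316 × 4.8966% = 9.63%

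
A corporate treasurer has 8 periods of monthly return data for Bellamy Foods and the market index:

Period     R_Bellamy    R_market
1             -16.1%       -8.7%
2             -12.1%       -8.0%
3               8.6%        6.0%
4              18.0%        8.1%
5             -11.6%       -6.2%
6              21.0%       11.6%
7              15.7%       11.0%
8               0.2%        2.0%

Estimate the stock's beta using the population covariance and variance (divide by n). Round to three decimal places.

Mean R_i = (-16.1 − 12.1 + 8.6 + 18.0 − 11.6 + 21.0 + 15.7 + 0.2) / 8 = 2.9625%
Mean R_m = (-8.7 − 8.0 + 6.0 + 8.1 − 6.2 + 11.6 + 11.0 + 2.0) / 8 = 1.9750%
Σ(R_i − R̄_i)(R_m − R̄_m) = 876.0825  ⇒  Cov = 876.0825 / 8 = 109.5103
Σ(R_m − R̄_m)² = 508.0950  ⇒  Var(R_m) = 508.0950 / 8 = 63.5119
β = Cov / Var(R_m) = 109.5103 / 63.5119 = 1.7242

1.724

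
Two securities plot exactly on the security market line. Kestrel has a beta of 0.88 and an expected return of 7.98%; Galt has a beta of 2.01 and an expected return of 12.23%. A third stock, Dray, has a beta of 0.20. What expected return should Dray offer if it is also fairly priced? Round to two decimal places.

MRP (SML slope) = (12.23% − 7.98%) / (2.01 − 0.88) = 4.25% / 1.13 = 3.7611%
R_f (intercept) = 7.98% − 0.88 × 3.7611% = 4.6702%
E(R_Dray) = R_f + β × MRP = 4.6702% + 0.20 × 3.7611% = 5.42%

5.42%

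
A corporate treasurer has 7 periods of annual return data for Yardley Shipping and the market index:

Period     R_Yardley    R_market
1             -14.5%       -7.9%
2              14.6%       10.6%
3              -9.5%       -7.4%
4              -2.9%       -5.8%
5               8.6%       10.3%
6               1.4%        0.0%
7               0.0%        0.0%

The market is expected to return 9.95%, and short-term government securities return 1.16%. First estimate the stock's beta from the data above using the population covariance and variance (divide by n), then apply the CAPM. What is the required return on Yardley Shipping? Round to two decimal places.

11.75%

Mean R_i = (-14.5 + 14.6 − 9.5 − 2.9 + 8.6 + 1.4 + 0.0) / 7 = -0.3286%
Mean R_m = (-7.9 + 10.6 − 7.4 − 5.8 + 10.3 + 0.0 + 0.0) / 7 = -0.0286%
Σ(R_i − R̄_i)(R_m − R̄_m) = 444.9443  ⇒  Cov = 444.9443 / 7 = 63.5635
Σ(R_m − R̄_m)² = 369.2543  ⇒  Var(R_m) = 369.2543 / 7 = 52.7506
β = Cov / Var(R_m) = 63.5635 / 52.7506 = 1.2050
MRP = 9.95% − 1.16% = 8.79%
E(R) = R_f + β × MRP = 1.16% + 1.2050 × 8.79% = 11.75%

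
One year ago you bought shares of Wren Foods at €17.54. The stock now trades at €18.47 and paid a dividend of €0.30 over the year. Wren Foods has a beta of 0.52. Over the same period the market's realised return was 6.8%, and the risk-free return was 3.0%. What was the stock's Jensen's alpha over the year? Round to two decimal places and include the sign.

Realised HPR = (P1 + D1 − P0) / P0 = (18.47 + 0.30 − 17.54) / 17.54 = 1.23 / 17.54 = 7.0125%
MRP = 6.8% − 3.0% = 3.80%
CAPM required = R_f + β·MRP = 3.0% + 0.52 × 3.8% = 4.9760%
α = realised − required = 7.0125% − 4.9760% = +2.04%

+2.04%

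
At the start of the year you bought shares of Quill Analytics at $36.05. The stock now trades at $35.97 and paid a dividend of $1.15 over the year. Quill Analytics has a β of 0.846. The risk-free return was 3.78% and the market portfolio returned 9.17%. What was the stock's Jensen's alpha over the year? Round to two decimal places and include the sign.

-5.37%

Realised HPR = (P1 + D1 − P0) / P0 = (35.97 + 1.15 − 36.05) / 36.05 = 1.07 / 36.05 = 2.9681%
MRP = 9.17% − 3.78% = 5.39%
CAPM required = R_f + β·MRP = 3.78% + 0.846 × 5.39% = 8.33994%
α = realised − required = 2.9681% − 8.33994% = -5.37%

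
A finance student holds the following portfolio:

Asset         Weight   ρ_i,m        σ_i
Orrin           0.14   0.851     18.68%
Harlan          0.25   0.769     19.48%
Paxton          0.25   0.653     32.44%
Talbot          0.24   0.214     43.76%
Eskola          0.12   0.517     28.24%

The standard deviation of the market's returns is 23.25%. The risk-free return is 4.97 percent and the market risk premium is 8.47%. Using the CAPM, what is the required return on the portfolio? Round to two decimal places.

10.53%

β_Orrin = 0.851 × 18.68% / 23.25% = 0.6837
β_Harlan = 0.769 × 19.48% / 23.25% = 0.6443
β_Paxton = 0.653 × 32.44% / 23.25% = 0.9111
β_Talbot = 0.214 × 43.76% / 23.25% = 0.4028
β_Eskola = 0.517 × 28.24% / 23.25% = 0.6280
β_P = Σ w_i β_i = 0.14×0.6837 + 0.25×0.6443 + 0.25×0.9111 + 0.24×0.4028 + 0.12×0.6280 = 0.6566
E(R_P) = R_f + β_P × MRP = 4.97% + 0.6566 × 8.47% = 10.53%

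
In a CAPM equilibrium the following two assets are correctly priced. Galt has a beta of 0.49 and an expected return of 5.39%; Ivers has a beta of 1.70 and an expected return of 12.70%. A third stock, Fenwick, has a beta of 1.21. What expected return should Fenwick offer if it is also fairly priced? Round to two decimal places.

9.74%

MRP (SML slope) = (12.70% − 5.39%) / (1.70 − 0.49) = 7.31% / 1.21 = 6.0413%
R_f (intercept) = 5.39% − 0.49 × 6.0413% = 2.4298%
E(R_Fenwick) = R_f + β × MRP = 2.4298% + 1.21 × 6.0413% = 9.74%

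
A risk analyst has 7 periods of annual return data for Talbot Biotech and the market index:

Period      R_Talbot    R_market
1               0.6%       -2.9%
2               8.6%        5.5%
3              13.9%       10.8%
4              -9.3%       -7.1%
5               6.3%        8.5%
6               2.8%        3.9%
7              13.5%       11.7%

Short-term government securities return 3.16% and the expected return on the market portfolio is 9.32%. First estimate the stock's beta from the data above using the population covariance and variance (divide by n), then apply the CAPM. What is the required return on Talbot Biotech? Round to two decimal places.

9.90%

Mean R_i = (0.6 + 8.6 + 13.9 − 9.3 + 6.3 + 2.8 + 13.5) / 7 = 5.2000%
Mean R_m = (-2.9 + 5.5 + 10.8 − 7.1 + 8.5 + 3.9 + 11.7) / 7 = 4.3429%
Σ(R_i − R̄_i)(R_m − R̄_m) = 326.0500  ⇒  Cov = 326.0500 / 7 = 46.5786
Σ(R_m − R̄_m)² = 298.0371  ⇒  Var(R_m) = 298.0371 / 7 = 42.5767
β = Cov / Var(R_m) = 46.5786 / 42.5767 = 1.0940
MRP = 9.32% − 3.16% = 6.16%
E(R) = R_f + β × MRP = 3.16% + 1.0940 × 6.16% = 9.90%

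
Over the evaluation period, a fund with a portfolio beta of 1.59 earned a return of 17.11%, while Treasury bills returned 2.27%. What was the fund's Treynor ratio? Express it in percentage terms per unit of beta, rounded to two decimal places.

Treynor = (R_P − R_f) / β_P = (17.11% − 2.27%) / 1.5900 = 14.84% / 1.5900 = 9.33%

9.33%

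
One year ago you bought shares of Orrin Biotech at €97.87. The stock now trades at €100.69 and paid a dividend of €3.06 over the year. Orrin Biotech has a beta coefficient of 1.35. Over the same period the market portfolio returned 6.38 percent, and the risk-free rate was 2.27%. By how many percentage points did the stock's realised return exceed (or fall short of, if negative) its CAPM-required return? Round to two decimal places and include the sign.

Realised HPR = (P1 + D1 − P0) / P0 = (100.69 + 3.06 − 97.87) / 97.87 = 5.88 / 97.87 = 6.0080%
MRP = 6.38% − 2.27% = 4.11%
CAPM required = R_f + β·MRP = 2.27% + 1.35 × 4.11% = 7.8185%
α = realised − required = 6.0080% − 7.8185% = -1.81%

-1.81%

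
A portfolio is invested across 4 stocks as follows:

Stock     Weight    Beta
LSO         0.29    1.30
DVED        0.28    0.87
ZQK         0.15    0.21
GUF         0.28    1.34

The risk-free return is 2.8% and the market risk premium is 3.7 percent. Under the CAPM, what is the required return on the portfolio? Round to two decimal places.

β_P = Σ w_i β_i = 0.29×1.30 + 0.28×0.87 + 0.15×0.21 + 0.28×1.34 = 1.0273
E(R_P) = R_f + β_P × MRP = 2.8% + 1.0273 × 3.7% = 6.60%

6.60%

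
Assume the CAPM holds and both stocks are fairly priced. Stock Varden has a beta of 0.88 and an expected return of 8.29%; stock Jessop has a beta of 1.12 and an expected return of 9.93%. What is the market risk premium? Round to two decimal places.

Both satisfy E(R) = R_f + β·MRP, so the slope of the SML is
MRP = (9.93% − 8.29%) / (1.12 − 0.88) = 1.64% / 0.24 = 6.8333%

6.83%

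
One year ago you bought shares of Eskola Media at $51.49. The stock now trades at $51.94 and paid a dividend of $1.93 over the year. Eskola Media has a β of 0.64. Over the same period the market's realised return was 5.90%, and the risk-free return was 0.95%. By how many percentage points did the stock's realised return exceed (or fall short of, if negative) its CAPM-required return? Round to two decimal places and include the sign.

+0.50%

Realised HPR = (P1 + D1 − P0) / P0 = (51.94 + 1.93 − 51.49) / 51.49 = 2.38 / 51.49 = 4.6223%
MRP = 5.90% − 0.95% = 4.95%
CAPM required = R_f + β·MRP = 0.95% + 0.64 × 4.95% = 4.1180%
α = realised − required = 4.6223% − 4.1180% = +0.50%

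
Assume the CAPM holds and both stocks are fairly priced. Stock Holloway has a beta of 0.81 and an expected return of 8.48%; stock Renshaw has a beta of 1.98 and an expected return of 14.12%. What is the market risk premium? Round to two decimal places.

Both satisfy E(R) = R_f + β·MRP, so the slope of the SML is
MRP = (14.12% − 8.48%) / (1.98 − 0.81) = 5.64% / 1.17 = 4.8205%

4.82%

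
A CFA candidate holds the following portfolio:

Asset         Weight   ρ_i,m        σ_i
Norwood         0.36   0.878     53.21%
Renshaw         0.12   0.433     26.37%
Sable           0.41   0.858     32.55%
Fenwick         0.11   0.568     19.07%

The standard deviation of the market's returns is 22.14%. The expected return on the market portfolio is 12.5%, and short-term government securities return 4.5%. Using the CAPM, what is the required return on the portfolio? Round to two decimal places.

15.64%

β_Norwood = 0.878 × 53.21% / 22.14% = 2.1101
β_Renshaw = 0.433 × 26.37% / 22.14% = 0.5157
β_Sable = 0.858 × 32.55% / 22.14% = 1.2614
β_Fenwick = 0.568 × 19.07% / 22.14% = 0.4892
β_P = Σ w_i β_i = 0.36×2.1101 + 0.12×0.5157 + 0.41×1.2614 + 0.11×0.4892 = 1.3925
MRP = 12.5% − 4.5% = 8.00%
E(R_P) = R_f + β_P × MRP = 4.5% + 1.3925 × 8.0% = 15.64%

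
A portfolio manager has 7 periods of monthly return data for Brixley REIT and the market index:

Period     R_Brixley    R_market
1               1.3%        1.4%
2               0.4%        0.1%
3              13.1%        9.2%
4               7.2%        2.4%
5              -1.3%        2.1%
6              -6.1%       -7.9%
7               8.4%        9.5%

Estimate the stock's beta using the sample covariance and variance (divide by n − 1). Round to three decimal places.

1.003

Mean R_i = (1.3 + 0.4 + 13.1 + 7.2 − 1.3 − 6.1 + 8.4) / 7 = 3.2857%
Mean R_m = (1.4 + 0.1 + 9.2 + 2.4 + 2.1 − 7.9 + 9.5) / 7 = 2.4000%
Σ(R_i − R̄_i)(R_m − R̄_m) = 209.7200  ⇒  Cov = 209.7200 / 6 = 34.9533
Σ(R_m − R̄_m)² = 209.1200  ⇒  Var(R_m) = 209.1200 / 6 = 34.8533
β = Cov / Var(R_m) = 34.9533 / 34.8533 = 1.0029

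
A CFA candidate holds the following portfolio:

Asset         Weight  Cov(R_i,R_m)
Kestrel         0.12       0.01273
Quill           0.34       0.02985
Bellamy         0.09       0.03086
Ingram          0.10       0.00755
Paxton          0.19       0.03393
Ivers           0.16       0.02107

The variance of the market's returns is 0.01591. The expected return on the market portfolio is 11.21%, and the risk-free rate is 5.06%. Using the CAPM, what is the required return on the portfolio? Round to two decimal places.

β_Kestrel = 0.01273 / 0.01591 = 0.8001
β_Quill = 0.02985 / 0.01591 = 1.8762
β_Bellamy = 0.03086 / 0.01591 = 1.9397
β_Ingram = 0.00755 / 0.01591 = 0.4745
β_Paxton = 0.03393 / 0.01591 = 2.1326
β_Ivers = 0.02107 / 0.01591 = 1.3243
β_P = Σ w_i β_i = 0.12×0.8001 + 0.34×1.8762 + 0.09×1.9397 + 0.10×0.4745 + 0.19×2.1326 + 0.16×1.3243 = 1.5730
MRP = 11.21% − 5.06% = 6.15%
E(R_P) = R_f + β_P × MRP = 5.06% + 1.5730 × 6.15% = 14.73%

14.73%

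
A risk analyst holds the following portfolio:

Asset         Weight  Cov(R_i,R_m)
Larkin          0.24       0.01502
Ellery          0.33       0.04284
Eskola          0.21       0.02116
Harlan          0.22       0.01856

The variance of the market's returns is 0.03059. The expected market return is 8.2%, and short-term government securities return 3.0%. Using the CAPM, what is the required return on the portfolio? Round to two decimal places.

7.47%

β_Larkin = 0.01502 / 0.03059 = 0.4910
β_Ellery = 0.04284 / 0.03059 = 1.4005
β_Eskola = 0.02116 / 0.03059 = 0.6917
β_Harlan = 0.01856 / 0.03059 = 0.6067
β_P = Σ w_i β_i = 0.24×0.4910 + 0.33×1.4005 + 0.21×0.6917 + 0.22×0.6067 = 0.8587
MRP = 8.2% − 3.0% = 5.20%
E(R_P) = R_f + β_P × MRP = 3.0% + 0.8587 × 5.2% = 7.47%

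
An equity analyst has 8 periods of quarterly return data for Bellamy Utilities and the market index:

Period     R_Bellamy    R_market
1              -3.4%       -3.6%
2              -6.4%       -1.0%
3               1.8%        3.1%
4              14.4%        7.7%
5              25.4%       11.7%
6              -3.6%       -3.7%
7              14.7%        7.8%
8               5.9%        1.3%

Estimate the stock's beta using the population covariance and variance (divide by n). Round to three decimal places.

1.867

Mean R_i = (-3.4 − 6.4 + 1.8 + 14.4 + 25.4 − 3.6 + 14.7 + 5.9) / 8 = 6.1000%
Mean R_m = (-3.6 − 1.0 + 3.1 + 7.7 + 11.7 − 3.7 + 7.8 + 1.3) / 8 = 2.9125%
Σ(R_i − R̄_i)(R_m − R̄_m) = 425.8000  ⇒  Cov = 425.8000 / 8 = 53.2250
Σ(R_m − R̄_m)² = 228.1088  ⇒  Var(R_m) = 228.1088 / 8 = 28.5136
β = Cov / Var(R_m) = 53.2250 / 28.5136 = 1.8667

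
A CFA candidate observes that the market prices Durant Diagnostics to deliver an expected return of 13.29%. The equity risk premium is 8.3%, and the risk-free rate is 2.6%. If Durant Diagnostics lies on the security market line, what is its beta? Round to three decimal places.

1.288

β = (E(R) − R_f) / MRP = (13.29% − 2.6%) / 8.3% = 10.69% / 8.3% = 1.288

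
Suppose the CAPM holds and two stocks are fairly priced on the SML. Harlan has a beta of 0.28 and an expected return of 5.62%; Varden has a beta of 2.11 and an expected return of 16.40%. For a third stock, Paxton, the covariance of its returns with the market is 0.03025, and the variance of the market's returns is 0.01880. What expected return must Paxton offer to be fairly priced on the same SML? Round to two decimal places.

MRP = (16.40% − 5.62%) / (2.11 − 0.28) = 5.8907%
R_f = 5.62% − 0.28 × 5.8907% = 3.9706%
β_Paxton = Cov / Var(R_m) = 0.03025 / 0.01880 = 1.6090
E(R_Paxton) = R_f + β × MRP = 3.9706% + 1.6090 × 5.8907% = 13.45%

13.45%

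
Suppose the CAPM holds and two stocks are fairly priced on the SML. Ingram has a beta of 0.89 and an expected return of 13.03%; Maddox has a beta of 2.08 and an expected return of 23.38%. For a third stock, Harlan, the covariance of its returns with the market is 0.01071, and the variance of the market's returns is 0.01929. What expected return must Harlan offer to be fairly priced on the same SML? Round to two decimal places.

10.12%

MRP = (23.38% − 13.03%) / (2.08 − 0.89) = 8.6975%
R_f = 13.03% − 0.89 × 8.6975% = 5.2892%
β_Harlan = Cov / Var(R_m) = 0.01071 / 0.01929 = 0.5552
E(R_Harlan) = R_f + β × MRP = 5.2892% + 0.5552 × 8.6975% = 10.12%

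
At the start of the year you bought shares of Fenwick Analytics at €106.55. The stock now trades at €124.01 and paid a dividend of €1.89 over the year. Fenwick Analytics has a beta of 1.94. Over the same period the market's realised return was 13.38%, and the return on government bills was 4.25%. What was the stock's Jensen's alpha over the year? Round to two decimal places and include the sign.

Realised HPR = (P1 + D1 − P0) / P0 = (124.01 + 1.89 − 106.55) / 106.55 = 19.35 / 106.55 = 18.1605%
MRP = 13.38% − 4.25% = 9.13%
CAPM required = R_f + β·MRP = 4.25% + 1.94 × 9.13% = 21.9622%
α = realised − required = 18.1605% − 21.9622% = -3.80%

-3.80%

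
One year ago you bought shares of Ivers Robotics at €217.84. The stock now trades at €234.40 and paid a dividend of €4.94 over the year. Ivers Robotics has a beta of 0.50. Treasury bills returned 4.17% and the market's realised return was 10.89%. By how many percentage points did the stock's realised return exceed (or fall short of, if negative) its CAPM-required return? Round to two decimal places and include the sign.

+2.34%

Realised HPR = (P1 + D1 − P0) / P0 = (234.40 + 4.94 − 217.84) / 217.84 = 21.50 / 217.84 = 9.8696%
MRP = 10.89% − 4.17% = 6.72%
CAPM required = R_f + β·MRP = 4.17% + 0.50 × 6.72% = 7.5300%
α = realised − required = 9.8696% − 7.5300% = +2.34%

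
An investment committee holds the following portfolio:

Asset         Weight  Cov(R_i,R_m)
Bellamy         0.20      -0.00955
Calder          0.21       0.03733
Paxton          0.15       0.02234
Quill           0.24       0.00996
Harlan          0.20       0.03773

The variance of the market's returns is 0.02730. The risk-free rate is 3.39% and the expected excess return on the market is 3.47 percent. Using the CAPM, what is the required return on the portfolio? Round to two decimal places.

β_Bellamy = -0.00955 / 0.02730 = -0.3498
β_Calder = 0.03733 / 0.02730 = 1.3674
β_Paxton = 0.02234 / 0.02730 = 0.8183
β_Quill = 0.00996 / 0.02730 = 0.3648
β_Harlan = 0.03773 / 0.02730 = 1.3821
β_P = Σ w_i β_i = 0.20×-0.3498 + 0.21×1.3674 + 0.15×0.8183 + 0.24×0.3648 + 0.20×1.3821 = 0.7039
E(R_P) = R_f + β_P × MRP = 3.39% + 0.7039 × 3.47% = 5.83%

5.83%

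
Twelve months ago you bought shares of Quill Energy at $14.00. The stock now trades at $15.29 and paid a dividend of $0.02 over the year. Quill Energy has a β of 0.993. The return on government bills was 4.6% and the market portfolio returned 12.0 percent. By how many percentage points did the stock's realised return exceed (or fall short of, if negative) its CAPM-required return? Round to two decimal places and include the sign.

-2.59%

Realised HPR = (P1 + D1 − P0) / P0 = (15.29 + 0.02 − 14.00) / 14.00 = 1.31 / 14.00 = 9.3571%
MRP = 12.0% − 4.6% = 7.40%
CAPM required = R_f + β·MRP = 4.6% + 0.993 × 7.4% = 11.9482%
α = realised − required = 9.3571% − 11.9482% = -2.59%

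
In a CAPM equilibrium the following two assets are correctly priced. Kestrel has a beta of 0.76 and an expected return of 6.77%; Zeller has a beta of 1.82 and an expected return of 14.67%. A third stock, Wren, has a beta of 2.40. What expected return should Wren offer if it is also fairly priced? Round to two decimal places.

MRP (SML slope) = (14.67% − 6.77%) / (1.82 − 0.76) = 7.90% / 1.06 = 7.4528%
R_f (intercept) = 6.77% − 0.76 × 7.4528% = 1.1059%
E(R_Wren) = R_f + β × MRP = 1.1059% + 2.40 × 7.4528% = 18.99%

18.99%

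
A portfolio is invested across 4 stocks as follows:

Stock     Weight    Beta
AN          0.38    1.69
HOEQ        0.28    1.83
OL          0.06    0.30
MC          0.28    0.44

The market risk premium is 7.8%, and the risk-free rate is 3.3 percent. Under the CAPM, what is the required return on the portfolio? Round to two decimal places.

13.41%

β_P = Σ w_i β_i = 0.38×1.69 + 0.28×1.83 + 0.06×0.30 + 0.28×0.44 = 1.2958
E(R_P) = R_f + β_P × MRP = 3.3% + 1.2958 × 7.8% = 13.41%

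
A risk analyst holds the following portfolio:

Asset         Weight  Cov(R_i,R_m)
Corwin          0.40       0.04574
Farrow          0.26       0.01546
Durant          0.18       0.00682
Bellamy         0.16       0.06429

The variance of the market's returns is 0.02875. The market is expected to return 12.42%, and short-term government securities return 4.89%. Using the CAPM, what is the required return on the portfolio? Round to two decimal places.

13.75%

β_Corwin = 0.04574 / 0.02875 = 1.5910
β_Farrow = 0.01546 / 0.02875 = 0.5377
β_Durant = 0.00682 / 0.02875 = 0.2372
β_Bellamy = 0.06429 / 0.02875 = 2.2362
β_P = Σ w_i β_i = 0.40×1.5910 + 0.26×0.5377 + 0.18×0.2372 + 0.16×2.2362 = 1.1767
MRP = 12.42% − 4.89% = 7.53%
E(R_P) = R_f + β_P × MRP = 4.89% + 1.1767 × 7.53% = 13.75%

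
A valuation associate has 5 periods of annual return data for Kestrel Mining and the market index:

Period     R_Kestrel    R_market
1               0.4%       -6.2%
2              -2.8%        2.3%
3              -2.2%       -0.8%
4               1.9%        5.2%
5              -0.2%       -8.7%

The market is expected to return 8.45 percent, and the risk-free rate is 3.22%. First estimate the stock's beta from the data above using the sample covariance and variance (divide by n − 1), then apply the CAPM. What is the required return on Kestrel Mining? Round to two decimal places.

Mean R_i = (0.4 − 2.8 − 2.2 + 1.9 − 0.2) / 5 = -0.5800%
Mean R_m = (-6.2 + 2.3 − 0.8 + 5.2 − 8.7) / 5 = -1.6400%
Σ(R_i − R̄_i)(R_m − R̄_m) = -0.2960  ⇒  Cov = -0.2960 / 4 = -0.0740
Σ(R_m − R̄_m)² = 133.6520  ⇒  Var(R_m) = 133.6520 / 4 = 33.4130
β = Cov / Var(R_m) = -0.0740 / 33.4130 = -0.0022
MRP = 8.45% − 3.22% = 5.23%
E(R) = R_f + β × MRP = 3.22% + -0.0022 × 5.23% = 3.21%

3.21%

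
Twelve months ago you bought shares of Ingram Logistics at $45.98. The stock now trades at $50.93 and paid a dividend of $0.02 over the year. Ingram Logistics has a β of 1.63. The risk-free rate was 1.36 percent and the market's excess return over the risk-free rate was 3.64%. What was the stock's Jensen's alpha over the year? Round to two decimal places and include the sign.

+3.52%

Realised HPR = (P1 + D1 − P0) / P0 = (50.93 + 0.02 − 45.98) / 45.98 = 4.97 / 45.98 = 10.8090%
CAPM required = R_f + β·MRP = 1.36% + 1.63 × 3.64% = 7.2932%
α = realised − required = 10.8090% − 7.2932% = +3.52%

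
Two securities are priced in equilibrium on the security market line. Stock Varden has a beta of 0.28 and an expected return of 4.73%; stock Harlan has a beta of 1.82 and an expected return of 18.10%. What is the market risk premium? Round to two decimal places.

8.68%

Both satisfy E(R) = R_f + β·MRP, so the slope of the SML is
MRP = (18.10% − 4.73%) / (1.82 − 0.28) = 13.37% / 1.54 = 8.6818%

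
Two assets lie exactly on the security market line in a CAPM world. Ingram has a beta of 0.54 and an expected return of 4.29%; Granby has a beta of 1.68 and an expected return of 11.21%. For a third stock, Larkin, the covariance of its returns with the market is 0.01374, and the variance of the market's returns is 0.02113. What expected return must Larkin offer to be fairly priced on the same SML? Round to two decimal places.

4.96%

MRP = (11.21% − 4.29%) / (1.68 − 0.54) = 6.0702%
R_f = 4.29% − 0.54 × 6.0702% = 1.0121%
β_Larkin = Cov / Var(R_m) = 0.01374 / 0.02113 = 0.6503
E(R_Larkin) = R_f + β × MRP = 1.0121% + 0.6503 × 6.0702% = 4.96%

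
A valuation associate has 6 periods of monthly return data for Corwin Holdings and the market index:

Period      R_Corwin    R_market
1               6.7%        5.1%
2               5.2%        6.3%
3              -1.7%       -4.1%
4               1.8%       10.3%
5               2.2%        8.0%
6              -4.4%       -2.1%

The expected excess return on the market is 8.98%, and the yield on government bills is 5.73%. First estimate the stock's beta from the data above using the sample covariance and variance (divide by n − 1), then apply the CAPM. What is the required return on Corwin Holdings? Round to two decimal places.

Mean R_i = (6.7 + 5.2 − 1.7 + 1.8 + 2.2 − 4.4) / 6 = 1.6333%
Mean R_m = (5.1 + 6.3 − 4.1 + 10.3 + 8.0 − 2.1) / 6 = 3.9167%
Σ(R_i − R̄_i)(R_m − R̄_m) = 80.8967  ⇒  Cov = 80.8967 / 5 = 16.1793
Σ(R_m − R̄_m)² = 164.9683  ⇒  Var(R_m) = 164.9683 / 5 = 32.9937
β = Cov / Var(R_m) = 16.1793 / 32.9937 = 0.4904
E(R) = R_f + β × MRP = 5.73% + 0.4904 × 8.98% = 10.13%

10.13%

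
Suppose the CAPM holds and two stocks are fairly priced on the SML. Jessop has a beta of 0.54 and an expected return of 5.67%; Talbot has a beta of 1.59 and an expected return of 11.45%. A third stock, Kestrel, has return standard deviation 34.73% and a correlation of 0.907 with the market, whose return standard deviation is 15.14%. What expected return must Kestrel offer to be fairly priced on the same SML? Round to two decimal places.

14.15%

MRP = (11.45% − 5.67%) / (1.59 − 0.54) = 5.5048%
R_f = 5.67% − 0.54 × 5.5048% = 2.6974%
β_Kestrel = ρ·σ_i/σ_m = 0.907 × 34.73 / 15.14 = 2.0806
E(R_Kestrel) = R_f + β × MRP = 2.6974% + 2.0806 × 5.5048% = 14.15%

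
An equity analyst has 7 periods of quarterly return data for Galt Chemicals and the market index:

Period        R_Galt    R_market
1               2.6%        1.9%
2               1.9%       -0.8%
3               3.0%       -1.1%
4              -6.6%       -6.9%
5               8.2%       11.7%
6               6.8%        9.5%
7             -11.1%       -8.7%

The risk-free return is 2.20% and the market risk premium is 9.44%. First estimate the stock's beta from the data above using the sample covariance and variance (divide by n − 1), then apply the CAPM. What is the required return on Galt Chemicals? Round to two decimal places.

10.23%

Mean R_i = (2.6 + 1.9 + 3.0 − 6.6 + 8.2 + 6.8 − 11.1) / 7 = 0.6857%
Mean R_m = (1.9 − 0.8 − 1.1 − 6.9 + 11.7 + 9.5 − 8.7) / 7 = 0.8000%
Σ(R_i − R̄_i)(R_m − R̄_m) = 298.9300  ⇒  Cov = 298.9300 / 6 = 49.8217
Σ(R_m − R̄_m)² = 351.4200  ⇒  Var(R_m) = 351.4200 / 6 = 58.5700
β = Cov / Var(R_m) = 49.8217 / 58.5700 = 0.8506
E(R) = R_f + β × MRP = 2.20% + 0.8506 × 9.44% = 10.23%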